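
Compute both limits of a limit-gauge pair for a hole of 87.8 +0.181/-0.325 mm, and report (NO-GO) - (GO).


GO = nominal - lower_tol (smallest hole = maximum material condition)
GO = 87.8 - 0.325 = 87.475
NO-GO = nominal + upper_tol (largest hole = least material condition)
NO-GO = 87.8 + 0.181 = 87.981
spread = NO-GO - GO = 87.981 - 87.475 = 0.5060

0.5060


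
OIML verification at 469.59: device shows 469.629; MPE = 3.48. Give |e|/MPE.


e = indication - reference = 469.629 - 469.59 = 0.0390
|e| = 0.0390
ratio = |e| / MPE = 0.0390 / 3.48
ratio = 0.0112

0.0112


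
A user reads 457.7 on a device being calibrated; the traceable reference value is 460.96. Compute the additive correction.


Correction = standard - reading
= 460.96 - 457.7
= 3.2600

3.2600


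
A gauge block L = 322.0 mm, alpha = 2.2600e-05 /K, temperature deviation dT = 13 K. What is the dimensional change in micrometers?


dL = L * alpha * dT
= 322.0 * 2.2600e-05 * 13
= 0.0946036 mm
dL_um = 0.0946036 * 1000 = 94.6036 um

94.6036


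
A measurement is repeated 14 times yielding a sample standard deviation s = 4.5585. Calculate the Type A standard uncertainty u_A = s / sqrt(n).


u_A = s / sqrt(n)
u_A = 4.5585 / sqrt(14)
u_A = 4.5585 / 3.7416574
u_A = 1.2183

1.2183


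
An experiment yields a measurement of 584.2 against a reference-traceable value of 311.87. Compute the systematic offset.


Systematic error = measured - true
= 584.2 - 311.87
= 272.3300

272.3300


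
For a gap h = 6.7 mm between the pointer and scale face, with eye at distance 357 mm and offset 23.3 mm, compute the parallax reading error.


error = h * offset / d
= 6.7 * 23.3 / 357
= 0.4373

0.4373


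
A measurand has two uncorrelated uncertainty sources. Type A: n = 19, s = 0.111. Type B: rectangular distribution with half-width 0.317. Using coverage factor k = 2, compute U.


u_A = s / sqrt(n) = 0.111 / sqrt(19) = 0.025465146
u_B = half_width / sqrt(3) = 0.317 / sqrt(3) = 0.18302004
uc = sqrt(u_A^2 + u_B^2) = sqrt(0.025465146^2 + 0.18302004^2) = 0.18478314
U = k * uc = 2 * 0.18478314
U = 0.3696

0.3696


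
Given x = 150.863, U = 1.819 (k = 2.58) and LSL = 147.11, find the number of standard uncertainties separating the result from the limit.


u = U / k = 1.819 / 2.58 = 0.70503876
margin = |LSL - x| = |147.11 - 150.863| = 3.753
z = margin / u = 3.753 / 0.70503876
z = 5.3231

5.3231


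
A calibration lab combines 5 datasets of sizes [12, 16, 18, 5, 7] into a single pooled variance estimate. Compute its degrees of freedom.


nu = sum_i (n_i - 1)
nu = ((12 - 1) + (16 - 1) + (18 - 1) + (5 - 1) + (7 - 1))
nu = 11 + 15 + 17 + 4 + 6
nu = 53

53


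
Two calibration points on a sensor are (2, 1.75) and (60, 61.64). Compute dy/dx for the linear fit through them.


slope = (y2 - y1) / (x2 - x1)
= (61.64 - 1.75) / (60 - 2)
= 59.8900 / 58
= 1.0326

1.0326


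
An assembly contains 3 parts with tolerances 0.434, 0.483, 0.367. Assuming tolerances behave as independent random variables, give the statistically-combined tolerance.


RSS = sqrt(0.434^2 + 0.483^2 + 0.367^2)
= sqrt(0.556334)
= 0.7459

0.7459


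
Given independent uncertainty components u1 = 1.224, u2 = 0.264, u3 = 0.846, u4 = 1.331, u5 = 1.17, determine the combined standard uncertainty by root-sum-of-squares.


uc = sqrt(1.224^2 + 0.264^2 + 0.846^2 + 1.331^2 + 1.17^2)
uc = sqrt(5.424049)
uc = 2.3290

2.3290


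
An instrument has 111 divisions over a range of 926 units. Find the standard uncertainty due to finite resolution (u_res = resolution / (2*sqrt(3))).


resolution = range / divisions
resolution = 926 / 111 = 8.3423423
u_res = resolution / (2*sqrt(3))
u_res = 8.3423423 / 3.4641016
u_res = 2.4082

2.4082


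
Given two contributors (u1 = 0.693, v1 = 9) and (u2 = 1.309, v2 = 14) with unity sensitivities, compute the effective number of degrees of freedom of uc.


uc = sqrt(u1^2 + u2^2) = sqrt(0.693^2 + 1.309^2) = 1.4811246
v_eff = uc^4 / (u1^4/v1 + u2^4/v2)
= 1.4811246^4 / (0.693^4/9 + 1.309^4/14)
= 4.8124517 / 0.23534208
v_eff = 20.4488

20.4488


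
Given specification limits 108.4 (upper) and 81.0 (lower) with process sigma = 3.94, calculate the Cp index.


Cp = (USL - LSL) / (6 * sigma)
= (108.4 - 81.0) / (6 * 3.94)
= 27.4000 / 23.6400
= 1.1591

1.1591


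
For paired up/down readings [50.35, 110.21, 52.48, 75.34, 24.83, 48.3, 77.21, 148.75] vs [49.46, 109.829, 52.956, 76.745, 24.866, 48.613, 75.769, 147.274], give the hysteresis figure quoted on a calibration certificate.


|50.35 - 49.46| = 0.8900
|110.21 - 109.829| = 0.3810
|52.48 - 52.956| = 0.4760
|75.34 - 76.745| = 1.4050
|24.83 - 24.866| = 0.0360
|48.3 - 48.613| = 0.3130
|77.21 - 75.769| = 1.4410
|148.75 - 147.274| = 1.4760
hysteresis = max(diffs) = 1.4760

1.4760


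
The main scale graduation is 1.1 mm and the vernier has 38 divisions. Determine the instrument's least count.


LC = MSD / n_div
= 1.1 / 38
= 0.0289

0.0289


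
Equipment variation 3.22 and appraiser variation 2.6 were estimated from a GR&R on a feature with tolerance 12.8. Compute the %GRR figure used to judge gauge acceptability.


GRR = sqrt(EV^2 + AV^2) = sqrt(3.22^2 + 2.6^2) = 4.1386471
%GRR = GRR / tol * 100 = 4.1386471 / 12.8 * 100
%GRR = 32.3332

32.3332


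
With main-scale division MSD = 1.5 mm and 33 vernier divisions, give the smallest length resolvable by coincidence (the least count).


LC = MSD / n_div
= 1.5 / 33
= 0.0455

0.0455


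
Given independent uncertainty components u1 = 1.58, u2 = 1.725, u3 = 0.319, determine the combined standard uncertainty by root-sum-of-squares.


uc = sqrt(1.58^2 + 1.725^2 + 0.319^2)
uc = sqrt(5.573786)
uc = 2.3609

2.3609


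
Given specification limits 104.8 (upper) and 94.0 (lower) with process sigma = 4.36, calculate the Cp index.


Cp = (USL - LSL) / (6 * sigma)
= (104.8 - 94.0) / (6 * 4.36)
= 10.8000 / 26.1600
= 0.4128

0.4128


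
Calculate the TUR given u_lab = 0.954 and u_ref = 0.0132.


TUR = u_lab / u_ref
= 0.954 / 0.0132
= 72.2727

72.2727


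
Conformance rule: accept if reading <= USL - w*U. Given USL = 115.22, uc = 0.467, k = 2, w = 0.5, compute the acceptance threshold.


U = k * uc = 2 * 0.467 = 0.934
guard band g = w * U = 0.5 * 0.934 = 0.467
AL = USL - g = 115.22 - 0.467
AL = 114.7530

114.7530


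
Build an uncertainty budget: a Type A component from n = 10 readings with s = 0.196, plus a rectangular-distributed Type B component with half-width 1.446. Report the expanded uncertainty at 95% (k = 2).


u_A = s / sqrt(n) = 0.196 / sqrt(10) = 0.061980642
u_B = half_width / sqrt(3) = 1.446 / sqrt(3) = 0.83484849
uc = sqrt(u_A^2 + u_B^2) = sqrt(0.061980642^2 + 0.83484849^2) = 0.83714611
U = k * uc = 2 * 0.83714611
U = 1.6743

1.6743


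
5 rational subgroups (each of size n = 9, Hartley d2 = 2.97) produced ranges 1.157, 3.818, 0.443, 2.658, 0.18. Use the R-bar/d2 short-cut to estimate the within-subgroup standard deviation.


R_bar = (1.157 + 3.818 + 0.443 + 2.658 + 0.18) / 5
R_bar = 8.256 / 5 = 1.6512
sigma_hat = R_bar / d2 = 1.6512 / 2.97 = 0.5560

0.5560


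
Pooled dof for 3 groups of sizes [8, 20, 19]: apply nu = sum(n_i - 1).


nu = sum_i (n_i - 1)
nu = ((8 - 1) + (20 - 1) + (19 - 1))
nu = 7 + 19 + 18
nu = 44

44


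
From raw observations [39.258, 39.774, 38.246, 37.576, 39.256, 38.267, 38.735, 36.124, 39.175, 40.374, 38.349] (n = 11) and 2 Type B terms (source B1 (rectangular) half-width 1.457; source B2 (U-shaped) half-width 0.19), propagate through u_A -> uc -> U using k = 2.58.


mean = (39.258 + 39.774 + 38.246 + 37.576 + 39.256 + 38.267 + 38.735 + 36.124 + 39.175 + 40.374 + 38.349) / 11 = 38.64854545
s = sqrt(sum((x - mean)^2)/(n-1)) = 1.1484745
u_A = s / sqrt(n) = 1.1484745 / sqrt(11) = 0.34627809
u_B1 = 1.457 / sqrt(3) = 0.84119934
u_B2 = 0.19 / sqrt(2) = 0.13435029
uc = sqrt(0.34627809^2 + 0.84119934^2 + 0.13435029^2) = 0.91955144
U = k * uc = 2.58 * 0.91955144
U = 2.3724

2.3724


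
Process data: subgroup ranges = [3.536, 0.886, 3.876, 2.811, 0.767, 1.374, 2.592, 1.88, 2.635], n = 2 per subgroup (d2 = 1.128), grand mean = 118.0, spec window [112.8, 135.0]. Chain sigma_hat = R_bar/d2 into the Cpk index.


R_bar = (3.536 + 0.886 + 3.876 + 2.811 + 0.767 + 1.374 + 2.592 + 1.88 + 2.635) / 9 = 2.2618889
sigma = R_bar / d2 = 2.2618889 / 1.128 = 2.0052207
Cp = (USL - LSL)/(6*sigma) = (135.0 - 112.8)/(6*2.0052207) = 1.8452
Cpu = (135.0 - 118.0)/(3*2.0052207) = 2.8260
Cpl = (118.0 - 112.8)/(3*2.0052207) = 0.8644
Cpk = min(Cpu, Cpl) = 0.8644

0.8644


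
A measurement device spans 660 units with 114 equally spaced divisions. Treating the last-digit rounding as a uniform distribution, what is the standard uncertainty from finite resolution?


resolution = range / divisions
resolution = 660 / 114 = 5.7894737
u_res = resolution / (2*sqrt(3))
u_res = 5.7894737 / 3.4641016
u_res = 1.6713

1.6713


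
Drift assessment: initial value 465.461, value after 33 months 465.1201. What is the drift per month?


rate = (v2 - v1) / months
= (465.1201 - 465.461) / 33
= -0.3409 / 33
= -0.0103

-0.0103


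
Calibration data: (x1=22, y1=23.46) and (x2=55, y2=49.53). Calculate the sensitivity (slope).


slope = (y2 - y1) / (x2 - x1)
= (49.53 - 23.46) / (55 - 22)
= 26.0700 / 33
= 0.7900

0.7900


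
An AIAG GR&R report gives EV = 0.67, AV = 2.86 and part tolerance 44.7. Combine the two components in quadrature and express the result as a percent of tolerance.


GRR = sqrt(EV^2 + AV^2) = sqrt(0.67^2 + 2.86^2) = 2.9374309
%GRR = GRR / tol * 100 = 2.9374309 / 44.7 * 100
%GRR = 6.5714

6.5714


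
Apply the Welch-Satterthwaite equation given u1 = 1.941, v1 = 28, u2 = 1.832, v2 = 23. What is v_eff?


uc = sqrt(u1^2 + u2^2) = sqrt(1.941^2 + 1.832^2) = 2.669027
v_eff = uc^4 / (u1^4/v1 + u2^4/v2)
= 2.669027^4 / (1.941^4/28 + 1.832^4/23)
= 50.747175 / 0.99667501
v_eff = 50.9165

50.9165


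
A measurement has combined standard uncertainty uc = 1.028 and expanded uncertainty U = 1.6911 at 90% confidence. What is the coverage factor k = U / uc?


k = U / uc
k = 1.6911 / 1.028
k = 1.645

1.645


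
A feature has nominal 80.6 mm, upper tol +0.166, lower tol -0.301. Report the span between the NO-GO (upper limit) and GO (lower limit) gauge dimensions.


GO = nominal - lower_tol (smallest hole = maximum material condition)
GO = 80.6 - 0.301 = 80.299
NO-GO = nominal + upper_tol (largest hole = least material condition)
NO-GO = 80.6 + 0.166 = 80.766
spread = NO-GO - GO = 80.766 - 80.299 = 0.4670

0.4670


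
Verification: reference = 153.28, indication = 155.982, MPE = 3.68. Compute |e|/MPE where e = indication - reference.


e = indication - reference = 155.982 - 153.28 = 2.7020
|e| = 2.7020
ratio = |e| / MPE = 2.7020 / 3.68
ratio = 0.7342

0.7342


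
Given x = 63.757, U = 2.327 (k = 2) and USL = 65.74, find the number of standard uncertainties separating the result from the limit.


u = U / k = 2.327 / 2 = 1.1635
margin = |USL - x| = |65.74 - 63.757| = 1.983
z = margin / u = 1.983 / 1.1635
z = 1.7043

1.7043


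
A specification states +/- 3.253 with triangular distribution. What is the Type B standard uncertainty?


u_B = half_width / sqrt(6)
u_B = 3.253 / 2.4494897
u_B = 1.3280

1.3280


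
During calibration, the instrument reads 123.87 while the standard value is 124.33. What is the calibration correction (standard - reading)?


Correction = standard - reading
= 124.33 - 123.87
= 0.4600

0.4600


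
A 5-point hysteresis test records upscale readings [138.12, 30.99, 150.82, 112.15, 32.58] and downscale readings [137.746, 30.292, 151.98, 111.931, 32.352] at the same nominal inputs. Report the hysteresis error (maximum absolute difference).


|138.12 - 137.746| = 0.3740
|30.99 - 30.292| = 0.6980
|150.82 - 151.98| = 1.1600
|112.15 - 111.931| = 0.2190
|32.58 - 32.352| = 0.2280
hysteresis = max(diffs) = 1.1600

1.1600


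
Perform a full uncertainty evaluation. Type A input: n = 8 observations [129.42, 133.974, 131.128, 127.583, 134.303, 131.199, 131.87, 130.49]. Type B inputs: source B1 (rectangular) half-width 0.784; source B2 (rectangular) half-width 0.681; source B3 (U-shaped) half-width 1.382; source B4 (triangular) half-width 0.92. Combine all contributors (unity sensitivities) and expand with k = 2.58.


mean = (129.42 + 133.974 + 131.128 + 127.583 + 134.303 + 131.199 + 131.87 + 130.49) / 8 = 131.245875
s = sqrt(sum((x - mean)^2)/(n-1)) = 2.2205573
u_A = s / sqrt(n) = 2.2205573 / sqrt(8) = 0.78508556
u_B1 = 0.784 / sqrt(3) = 0.45264261
u_B2 = 0.681 / sqrt(3) = 0.39317553
u_B3 = 1.382 / sqrt(2) = 0.97722157
u_B4 = 0.92 / sqrt(6) = 0.37558843
uc = sqrt(0.78508556^2 + 0.45264261^2 + 0.39317553^2 + 0.97722157^2 + 0.37558843^2) = 1.4393958
U = k * uc = 2.58 * 1.4393958
U = 3.7136

3.7136


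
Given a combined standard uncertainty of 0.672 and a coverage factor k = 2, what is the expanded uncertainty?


U = k * uc
U = 2 * 0.672
U = 1.3440

1.3440


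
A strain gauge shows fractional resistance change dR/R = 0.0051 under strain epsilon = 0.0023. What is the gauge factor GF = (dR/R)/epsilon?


GF = (dR/R) / epsilon
= 0.0051 / 0.0023
= 2.2174

2.2174


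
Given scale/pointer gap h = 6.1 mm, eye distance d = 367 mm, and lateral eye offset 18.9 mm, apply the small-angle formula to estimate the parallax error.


error = h * offset / d
= 6.1 * 18.9 / 367
= 0.3141

0.3141


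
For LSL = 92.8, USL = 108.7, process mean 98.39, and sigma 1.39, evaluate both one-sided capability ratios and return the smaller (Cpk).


Cpu = (USL - mean) / (3*sigma) = (108.7 - 98.39) / (3*1.39) = 2.4724
Cpl = (mean - LSL) / (3*sigma) = (98.39 - 92.8) / (3*1.39) = 1.3405
Cpk = min(Cpu, Cpl) = 1.3405

1.3405


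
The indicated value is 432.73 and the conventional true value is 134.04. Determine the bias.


Systematic error = measured - true
= 432.73 - 134.04
= 298.6900

298.6900


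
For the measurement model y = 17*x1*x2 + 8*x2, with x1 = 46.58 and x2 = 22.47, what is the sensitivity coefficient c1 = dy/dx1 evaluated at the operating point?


y = 17*x1*x2 + 8*x2
dy/dx1 = 17*x2
Evaluate at x2 = 22.47: c1 = 17 * 22.47
c1 = 381.9900

381.9900


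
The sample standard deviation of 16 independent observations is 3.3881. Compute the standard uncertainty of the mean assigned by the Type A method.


u_A = s / sqrt(n)
u_A = 3.3881 / sqrt(16)
u_A = 3.3881 / 4
u_A = 0.8470

0.8470


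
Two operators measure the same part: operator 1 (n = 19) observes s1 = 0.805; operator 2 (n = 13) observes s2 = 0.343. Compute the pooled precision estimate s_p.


s_p = sqrt(((n1-1)*s1^2 + (n2-1)*s2^2) / (n1+n2-2))
numerator = (19-1)*0.805^2 + (13-1)*0.343^2 = 11.66445 + 1.411788 = 13.076238
denominator = 19 + 13 - 2 = 30
s_p^2 = 13.076238 / 30 = 0.4358746
s_p = sqrt(0.4358746) = 0.6602

0.6602


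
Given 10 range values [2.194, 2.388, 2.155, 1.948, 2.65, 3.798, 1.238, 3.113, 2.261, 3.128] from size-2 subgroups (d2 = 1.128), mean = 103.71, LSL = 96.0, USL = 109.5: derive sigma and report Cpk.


R_bar = (2.194 + 2.388 + 2.155 + 1.948 + 2.65 + 3.798 + 1.238 + 3.113 + 2.261 + 3.128) / 10 = 2.4873
sigma = R_bar / d2 = 2.4873 / 1.128 = 2.2050532
Cp = (USL - LSL)/(6*sigma) = (109.5 - 96.0)/(6*2.2050532) = 1.0204
Cpu = (109.5 - 103.71)/(3*2.2050532) = 0.8753
Cpl = (103.71 - 96.0)/(3*2.2050532) = 1.1655
Cpk = min(Cpu, Cpl) = 0.8753

0.8753


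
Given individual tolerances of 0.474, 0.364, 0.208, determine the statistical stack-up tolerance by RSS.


RSS = sqrt(0.474^2 + 0.364^2 + 0.208^2)
= sqrt(0.400436)
= 0.6328

0.6328


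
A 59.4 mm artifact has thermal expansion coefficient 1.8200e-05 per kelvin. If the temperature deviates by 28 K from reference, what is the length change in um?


dL = L * alpha * dT
= 59.4 * 1.8200e-05 * 28
= 0.0302702 mm
dL_um = 0.0302702 * 1000 = 30.2702 um

30.2702


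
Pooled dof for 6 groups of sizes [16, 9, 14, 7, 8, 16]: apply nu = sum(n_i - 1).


nu = sum_i (n_i - 1)
nu = ((16 - 1) + (9 - 1) + (14 - 1) + (7 - 1) + (8 - 1) + (16 - 1))
nu = 15 + 8 + 13 + 6 + 7 + 15
nu = 64

64


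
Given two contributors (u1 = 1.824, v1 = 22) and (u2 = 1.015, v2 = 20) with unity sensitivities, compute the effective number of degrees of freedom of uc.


uc = sqrt(u1^2 + u2^2) = sqrt(1.824^2 + 1.015^2) = 2.087391
v_eff = uc^4 / (u1^4/v1 + u2^4/v2)
= 2.087391^4 / (1.824^4/22 + 1.015^4/20)
= 18.985202 / 0.55619406
v_eff = 34.1341

34.1341


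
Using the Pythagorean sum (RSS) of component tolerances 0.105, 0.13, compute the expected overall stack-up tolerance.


RSS = sqrt(0.105^2 + 0.13^2)
= sqrt(0.027925)
= 0.1671

0.1671


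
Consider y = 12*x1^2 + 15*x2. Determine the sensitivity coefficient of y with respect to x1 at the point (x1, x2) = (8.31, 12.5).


y = 12*x1^2 + 15*x2
dy/dx1 = 2*12*x1
Evaluate at x1 = 8.31: c1 = 24 * 8.31
c1 = 199.4400

199.4400


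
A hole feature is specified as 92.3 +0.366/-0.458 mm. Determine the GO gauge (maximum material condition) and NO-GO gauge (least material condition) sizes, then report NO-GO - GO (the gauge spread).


GO = nominal - lower_tol (smallest hole = maximum material condition)
GO = 92.3 - 0.458 = 91.842
NO-GO = nominal + upper_tol (largest hole = least material condition)
NO-GO = 92.3 + 0.366 = 92.666
spread = NO-GO - GO = 92.666 - 91.842 = 0.8240

0.8240


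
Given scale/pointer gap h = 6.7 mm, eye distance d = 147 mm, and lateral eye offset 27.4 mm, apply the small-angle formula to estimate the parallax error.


error = h * offset / d
= 6.7 * 27.4 / 147
= 1.2488

1.2488


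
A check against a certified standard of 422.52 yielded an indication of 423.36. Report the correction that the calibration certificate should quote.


Correction = standard - reading
= 422.52 - 423.36
= -0.8400

-0.8400


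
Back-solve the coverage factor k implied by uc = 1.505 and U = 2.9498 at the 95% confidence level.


k = U / uc
k = 2.9498 / 1.505
k = 1.96

1.96


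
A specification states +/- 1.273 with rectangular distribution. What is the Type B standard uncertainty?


u_B = half_width / sqrt(3)
u_B = 1.273 / 1.7320508
u_B = 0.7350

0.7350


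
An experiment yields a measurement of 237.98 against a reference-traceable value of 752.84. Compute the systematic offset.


Systematic error = measured - true
= 237.98 - 752.84
= -514.8600

-514.8600


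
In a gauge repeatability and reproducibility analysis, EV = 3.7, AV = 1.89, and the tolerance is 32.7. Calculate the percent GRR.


GRR = sqrt(EV^2 + AV^2) = sqrt(3.7^2 + 1.89^2) = 4.1547683
%GRR = GRR / tol * 100 = 4.1547683 / 32.7 * 100
%GRR = 12.7057

12.7057


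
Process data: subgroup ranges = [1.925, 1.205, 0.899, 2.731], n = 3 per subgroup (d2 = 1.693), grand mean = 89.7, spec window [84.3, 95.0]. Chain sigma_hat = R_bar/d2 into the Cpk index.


R_bar = (1.925 + 1.205 + 0.899 + 2.731) / 4 = 1.69
sigma = R_bar / d2 = 1.69 / 1.693 = 0.998228
Cp = (USL - LSL)/(6*sigma) = (95.0 - 84.3)/(6*0.998228) = 1.7865
Cpu = (95.0 - 89.7)/(3*0.998228) = 1.7698
Cpl = (89.7 - 84.3)/(3*0.998228) = 1.8032
Cpk = min(Cpu, Cpl) = 1.7698

1.7698


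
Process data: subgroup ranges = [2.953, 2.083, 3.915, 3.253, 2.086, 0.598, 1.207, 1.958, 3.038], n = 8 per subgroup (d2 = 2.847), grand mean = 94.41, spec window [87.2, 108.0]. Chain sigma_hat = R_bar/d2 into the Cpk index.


R_bar = (2.953 + 2.083 + 3.915 + 3.253 + 2.086 + 0.598 + 1.207 + 1.958 + 3.038) / 9 = 2.3434444
sigma = R_bar / d2 = 2.3434444 / 2.847 = 0.82312764
Cp = (USL - LSL)/(6*sigma) = (108.0 - 87.2)/(6*0.82312764) = 4.2116
Cpu = (108.0 - 94.41)/(3*0.82312764) = 5.5034
Cpl = (94.41 - 87.2)/(3*0.82312764) = 2.9198
Cpk = min(Cpu, Cpl) = 2.9198

2.9198


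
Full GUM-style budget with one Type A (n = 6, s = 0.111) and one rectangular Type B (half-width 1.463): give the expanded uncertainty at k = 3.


u_A = s / sqrt(n) = 0.111 / sqrt(6) = 0.04531556
u_B = half_width / sqrt(3) = 1.463 / sqrt(3) = 0.84466344
uc = sqrt(u_A^2 + u_B^2) = sqrt(0.04531556^2 + 0.84466344^2) = 0.84587814
U = k * uc = 3 * 0.84587814
U = 2.5376

2.5376


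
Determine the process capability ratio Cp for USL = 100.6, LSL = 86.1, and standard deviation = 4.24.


Cp = (USL - LSL) / (6 * sigma)
= (100.6 - 86.1) / (6 * 4.24)
= 14.5000 / 25.4400
= 0.5700

0.5700


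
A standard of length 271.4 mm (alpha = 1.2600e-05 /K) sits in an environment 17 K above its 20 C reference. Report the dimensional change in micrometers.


dL = L * alpha * dT
= 271.4 * 1.2600e-05 * 17
= 0.0581339 mm
dL_um = 0.0581339 * 1000 = 58.1339 um

58.1339


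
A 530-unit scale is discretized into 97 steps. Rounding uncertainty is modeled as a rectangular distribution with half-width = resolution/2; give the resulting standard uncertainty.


resolution = range / divisions
resolution = 530 / 97 = 5.4639175
u_res = resolution / (2*sqrt(3))
u_res = 5.4639175 / 3.4641016
u_res = 1.5773

1.5773


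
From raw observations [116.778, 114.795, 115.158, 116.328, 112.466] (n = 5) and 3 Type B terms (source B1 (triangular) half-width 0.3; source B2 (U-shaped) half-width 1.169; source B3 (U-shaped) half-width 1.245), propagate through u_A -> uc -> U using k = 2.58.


mean = (116.778 + 114.795 + 115.158 + 116.328 + 112.466) / 5 = 115.105
s = sqrt(sum((x - mean)^2)/(n-1)) = 1.6850733
u_A = s / sqrt(n) = 1.6850733 / sqrt(5) = 0.75358769
u_B1 = 0.3 / sqrt(6) = 0.12247449
u_B2 = 1.169 / sqrt(2) = 0.82660783
u_B3 = 1.245 / sqrt(2) = 0.88034794
uc = sqrt(0.75358769^2 + 0.12247449^2 + 0.82660783^2 + 0.88034794^2) = 1.4287013
U = k * uc = 2.58 * 1.4287013
U = 3.6860

3.6860


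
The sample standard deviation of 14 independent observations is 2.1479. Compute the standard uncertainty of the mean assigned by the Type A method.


u_A = s / sqrt(n)
u_A = 2.1479 / sqrt(14)
u_A = 2.1479 / 3.7416574
u_A = 0.5741

0.5741


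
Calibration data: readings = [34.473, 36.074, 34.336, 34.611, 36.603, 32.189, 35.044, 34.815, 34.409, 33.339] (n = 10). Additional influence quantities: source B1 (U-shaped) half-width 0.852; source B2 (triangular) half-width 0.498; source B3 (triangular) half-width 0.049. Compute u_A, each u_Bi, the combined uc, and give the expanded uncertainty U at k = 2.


mean = (34.473 + 36.074 + 34.336 + 34.611 + 36.603 + 32.189 + 35.044 + 34.815 + 34.409 + 33.339) / 10 = 34.5893
s = sqrt(sum((x - mean)^2)/(n-1)) = 1.2450957
u_A = s / sqrt(n) = 1.2450957 / sqrt(10) = 0.39373383
u_B1 = 0.852 / sqrt(2) = 0.60245498
u_B2 = 0.498 / sqrt(6) = 0.20330765
u_B3 = 0.049 / sqrt(6) = 0.020004166
uc = sqrt(0.39373383^2 + 0.60245498^2 + 0.20330765^2 + 0.020004166^2) = 0.74813936
U = k * uc = 2 * 0.74813936
U = 1.4963

1.4963


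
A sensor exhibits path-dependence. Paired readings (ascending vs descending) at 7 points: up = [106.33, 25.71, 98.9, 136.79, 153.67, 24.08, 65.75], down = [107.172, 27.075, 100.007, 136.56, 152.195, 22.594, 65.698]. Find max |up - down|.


|106.33 - 107.172| = 0.8420
|25.71 - 27.075| = 1.3650
|98.9 - 100.007| = 1.1070
|136.79 - 136.56| = 0.2300
|153.67 - 152.195| = 1.4750
|24.08 - 22.594| = 1.4860
|65.75 - 65.698| = 0.0520
hysteresis = max(diffs) = 1.4860

1.4860


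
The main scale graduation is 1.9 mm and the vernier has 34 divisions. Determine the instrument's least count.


LC = MSD / n_div
= 1.9 / 34
= 0.0559

0.0559


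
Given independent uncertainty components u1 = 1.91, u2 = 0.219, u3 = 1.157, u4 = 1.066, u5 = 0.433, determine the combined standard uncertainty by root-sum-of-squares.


uc = sqrt(1.91^2 + 0.219^2 + 1.157^2 + 1.066^2 + 0.433^2)
uc = sqrt(6.358555)
uc = 2.5216

2.5216


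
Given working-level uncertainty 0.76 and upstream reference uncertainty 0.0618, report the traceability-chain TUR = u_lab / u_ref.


TUR = u_lab / u_ref
= 0.76 / 0.0618
= 12.2977

12.2977


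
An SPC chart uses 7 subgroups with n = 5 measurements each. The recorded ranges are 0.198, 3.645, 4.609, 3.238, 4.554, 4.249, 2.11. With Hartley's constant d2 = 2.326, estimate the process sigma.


R_bar = (0.198 + 3.645 + 4.609 + 3.238 + 4.554 + 4.249 + 2.11) / 7
R_bar = 22.603 / 7 = 3.229
sigma_hat = R_bar / d2 = 3.229 / 2.326 = 1.3882

1.3882


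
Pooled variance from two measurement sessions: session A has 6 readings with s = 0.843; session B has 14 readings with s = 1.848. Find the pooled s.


s_p = sqrt(((n1-1)*s1^2 + (n2-1)*s2^2) / (n1+n2-2))
numerator = (6-1)*0.843^2 + (14-1)*1.848^2 = 3.553245 + 44.396352 = 47.949597
denominator = 6 + 14 - 2 = 18
s_p^2 = 47.949597 / 18 = 2.6638665
s_p = sqrt(2.6638665) = 1.6321

1.6321


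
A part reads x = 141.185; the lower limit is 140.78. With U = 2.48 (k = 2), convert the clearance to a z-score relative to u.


u = U / k = 2.48 / 2 = 1.24
margin = |LSL - x| = |140.78 - 141.185| = 0.405
z = margin / u = 0.405 / 1.24
z = 0.3266

0.3266


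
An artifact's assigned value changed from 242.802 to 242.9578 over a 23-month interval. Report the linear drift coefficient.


rate = (v2 - v1) / months
= (242.9578 - 242.802) / 23
= 0.1558 / 23
= 0.0068

0.0068


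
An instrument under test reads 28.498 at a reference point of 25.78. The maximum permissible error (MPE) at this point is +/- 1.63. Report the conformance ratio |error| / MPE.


e = indication - reference = 28.498 - 25.78 = 2.7180
|e| = 2.7180
ratio = |e| / MPE = 2.7180 / 1.63
ratio = 1.6675

1.6675


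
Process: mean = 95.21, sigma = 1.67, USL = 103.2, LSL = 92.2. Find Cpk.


Cpu = (USL - mean) / (3*sigma) = (103.2 - 95.21) / (3*1.67) = 1.5948
Cpl = (mean - LSL) / (3*sigma) = (95.21 - 92.2) / (3*1.67) = 0.6008
Cpk = min(Cpu, Cpl) = 0.6008

0.6008


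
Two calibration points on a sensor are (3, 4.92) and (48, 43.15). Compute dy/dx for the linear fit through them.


slope = (y2 - y1) / (x2 - x1)
= (43.15 - 4.92) / (48 - 3)
= 38.2300 / 45
= 0.8496

0.8496


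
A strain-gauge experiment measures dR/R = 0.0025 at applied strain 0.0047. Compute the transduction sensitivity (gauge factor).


GF = (dR/R) / epsilon
= 0.0025 / 0.0047
= 0.5319

0.5319


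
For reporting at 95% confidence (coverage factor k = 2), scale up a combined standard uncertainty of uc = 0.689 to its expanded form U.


U = k * uc
U = 2 * 0.689
U = 1.3780

1.3780


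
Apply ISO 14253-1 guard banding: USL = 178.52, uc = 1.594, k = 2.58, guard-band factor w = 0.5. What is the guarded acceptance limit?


U = k * uc = 2.58 * 1.594 = 4.11252
guard band g = w * U = 0.5 * 4.11252 = 2.05626
AL = USL - g = 178.52 - 2.05626
AL = 176.4637

176.4637


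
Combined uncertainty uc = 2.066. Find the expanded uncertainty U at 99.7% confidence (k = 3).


U = k * uc
U = 3 * 2.066
U = 6.1980

6.1980


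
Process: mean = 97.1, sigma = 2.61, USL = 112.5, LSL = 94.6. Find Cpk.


Cpu = (USL - mean) / (3*sigma) = (112.5 - 97.1) / (3*2.61) = 1.9668
Cpl = (mean - LSL) / (3*sigma) = (97.1 - 94.6) / (3*2.61) = 0.3193
Cpk = min(Cpu, Cpl) = 0.3193

0.3193


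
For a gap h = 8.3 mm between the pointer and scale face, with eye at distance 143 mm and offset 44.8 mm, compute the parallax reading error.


error = h * offset / d
= 8.3 * 44.8 / 143
= 2.6003

2.6003


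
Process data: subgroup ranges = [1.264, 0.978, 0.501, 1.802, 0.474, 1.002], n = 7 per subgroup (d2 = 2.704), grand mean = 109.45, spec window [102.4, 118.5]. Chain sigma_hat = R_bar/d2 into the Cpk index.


R_bar = (1.264 + 0.978 + 0.501 + 1.802 + 0.474 + 1.002) / 6 = 1.0035
sigma = R_bar / d2 = 1.0035 / 2.704 = 0.37111686
Cp = (USL - LSL)/(6*sigma) = (118.5 - 102.4)/(6*0.37111686) = 7.2304
Cpu = (118.5 - 109.45)/(3*0.37111686) = 8.1286
Cpl = (109.45 - 102.4)/(3*0.37111686) = 6.3322
Cpk = min(Cpu, Cpl) = 6.3322

6.3322


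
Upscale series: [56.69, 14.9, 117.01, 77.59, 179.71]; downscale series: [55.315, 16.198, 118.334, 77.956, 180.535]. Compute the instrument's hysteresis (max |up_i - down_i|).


|56.69 - 55.315| = 1.3750
|14.9 - 16.198| = 1.2980
|117.01 - 118.334| = 1.3240
|77.59 - 77.956| = 0.3660
|179.71 - 180.535| = 0.8250
hysteresis = max(diffs) = 1.3750

1.3750


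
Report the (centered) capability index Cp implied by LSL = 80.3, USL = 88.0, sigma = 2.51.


Cp = (USL - LSL) / (6 * sigma)
= (88.0 - 80.3) / (6 * 2.51)
= 7.7000 / 15.0600
= 0.5113

0.5113


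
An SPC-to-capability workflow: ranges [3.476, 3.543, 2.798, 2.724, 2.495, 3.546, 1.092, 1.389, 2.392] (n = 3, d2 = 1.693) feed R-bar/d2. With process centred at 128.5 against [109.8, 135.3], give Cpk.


R_bar = (3.476 + 3.543 + 2.798 + 2.724 + 2.495 + 3.546 + 1.092 + 1.389 + 2.392) / 9 = 2.6061111
sigma = R_bar / d2 = 2.6061111 / 1.693 = 1.539345
Cp = (USL - LSL)/(6*sigma) = (135.3 - 109.8)/(6*1.539345) = 2.7609
Cpu = (135.3 - 128.5)/(3*1.539345) = 1.4725
Cpl = (128.5 - 109.8)/(3*1.539345) = 4.0493
Cpk = min(Cpu, Cpl) = 1.4725

1.4725


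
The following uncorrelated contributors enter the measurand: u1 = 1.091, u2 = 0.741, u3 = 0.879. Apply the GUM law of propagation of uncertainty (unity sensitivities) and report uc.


uc = sqrt(1.091^2 + 0.741^2 + 0.879^2)
uc = sqrt(2.512003)
uc = 1.5849

1.5849


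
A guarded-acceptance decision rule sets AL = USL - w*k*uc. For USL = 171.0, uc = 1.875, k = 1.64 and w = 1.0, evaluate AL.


U = k * uc = 1.64 * 1.875 = 3.075
guard band g = w * U = 1.0 * 3.075 = 3.075
AL = USL - g = 171.0 - 3.075
AL = 167.9250

167.9250


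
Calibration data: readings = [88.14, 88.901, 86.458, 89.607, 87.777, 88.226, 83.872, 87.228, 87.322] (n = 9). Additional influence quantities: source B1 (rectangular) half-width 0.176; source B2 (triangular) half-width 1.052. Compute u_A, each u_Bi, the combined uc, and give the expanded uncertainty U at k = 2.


mean = (88.14 + 88.901 + 86.458 + 89.607 + 87.777 + 88.226 + 83.872 + 87.228 + 87.322) / 9 = 87.50344444
s = sqrt(sum((x - mean)^2)/(n-1)) = 1.6495971
u_A = s / sqrt(n) = 1.6495971 / sqrt(9) = 0.5498657
u_B1 = 0.176 / sqrt(3) = 0.10161365
u_B2 = 1.052 / sqrt(6) = 0.4294772
uc = sqrt(0.5498657^2 + 0.10161365^2 + 0.4294772^2) = 0.70507325
U = k * uc = 2 * 0.70507325
U = 1.4101

1.4101


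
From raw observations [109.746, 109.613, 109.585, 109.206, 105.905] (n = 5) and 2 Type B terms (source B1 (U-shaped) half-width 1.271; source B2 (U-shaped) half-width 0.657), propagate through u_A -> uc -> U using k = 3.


mean = (109.746 + 109.613 + 109.585 + 109.206 + 105.905) / 5 = 108.811
s = sqrt(sum((x - mean)^2)/(n-1)) = 1.6368694
u_A = s / sqrt(n) = 1.6368694 / sqrt(5) = 0.73203025
u_B1 = 1.271 / sqrt(2) = 0.89873272
u_B2 = 0.657 / sqrt(2) = 0.46456916
uc = sqrt(0.73203025^2 + 0.89873272^2 + 0.46456916^2) = 1.2487647
U = k * uc = 3 * 1.2487647
U = 3.7463

3.7463


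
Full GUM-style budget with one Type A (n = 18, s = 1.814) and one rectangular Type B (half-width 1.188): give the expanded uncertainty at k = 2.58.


u_A = s / sqrt(n) = 1.814 / sqrt(18) = 0.4275639
u_B = half_width / sqrt(3) = 1.188 / sqrt(3) = 0.68589212
uc = sqrt(u_A^2 + u_B^2) = sqrt(0.4275639^2 + 0.68589212^2) = 0.80824432
U = k * uc = 2.58 * 0.80824432
U = 2.0853

2.0853


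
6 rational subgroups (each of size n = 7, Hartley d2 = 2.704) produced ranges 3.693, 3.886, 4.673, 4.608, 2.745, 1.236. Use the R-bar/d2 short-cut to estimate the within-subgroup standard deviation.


R_bar = (3.693 + 3.886 + 4.673 + 4.608 + 2.745 + 1.236) / 6
R_bar = 20.841 / 6 = 3.4735
sigma_hat = R_bar / d2 = 3.4735 / 2.704 = 1.2846

1.2846


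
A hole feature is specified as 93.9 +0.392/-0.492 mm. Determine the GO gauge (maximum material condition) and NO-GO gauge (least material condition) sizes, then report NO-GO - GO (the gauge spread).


GO = nominal - lower_tol (smallest hole = maximum material condition)
GO = 93.9 - 0.492 = 93.408
NO-GO = nominal + upper_tol (largest hole = least material condition)
NO-GO = 93.9 + 0.392 = 94.292
spread = NO-GO - GO = 94.292 - 93.408 = 0.8840

0.8840


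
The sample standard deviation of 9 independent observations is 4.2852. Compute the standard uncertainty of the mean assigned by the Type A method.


u_A = s / sqrt(n)
u_A = 4.2852 / sqrt(9)
u_A = 4.2852 / 3
u_A = 1.4284

1.4284


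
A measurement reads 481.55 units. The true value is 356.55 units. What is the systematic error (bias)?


Systematic error = measured - true
= 481.55 - 356.55
= 125.0000

125.0000


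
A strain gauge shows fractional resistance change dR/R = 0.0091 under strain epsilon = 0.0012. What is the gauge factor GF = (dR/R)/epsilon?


GF = (dR/R) / epsilon
= 0.0091 / 0.0012
= 7.5833

7.5833


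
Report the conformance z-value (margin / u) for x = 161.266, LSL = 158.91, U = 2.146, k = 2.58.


u = U / k = 2.146 / 2.58 = 0.83178295
margin = |LSL - x| = |158.91 - 161.266| = 2.356
z = margin / u = 2.356 / 0.83178295
z = 2.8325

2.8325


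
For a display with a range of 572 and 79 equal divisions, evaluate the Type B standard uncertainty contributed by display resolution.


resolution = range / divisions
resolution = 572 / 79 = 7.2405063
u_res = resolution / (2*sqrt(3))
u_res = 7.2405063 / 3.4641016
u_res = 2.0902

2.0902


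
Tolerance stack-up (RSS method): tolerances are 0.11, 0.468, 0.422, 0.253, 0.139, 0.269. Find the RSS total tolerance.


RSS = sqrt(0.11^2 + 0.468^2 + 0.422^2 + 0.253^2 + 0.139^2 + 0.269^2)
= sqrt(0.564899)
= 0.7516

0.7516


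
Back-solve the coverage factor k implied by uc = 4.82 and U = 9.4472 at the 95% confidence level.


k = U / uc
k = 9.4472 / 4.82
k = 1.96

1.96


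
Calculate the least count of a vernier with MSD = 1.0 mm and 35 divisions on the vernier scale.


LC = MSD / n_div
= 1.0 / 35
= 0.0286

0.0286


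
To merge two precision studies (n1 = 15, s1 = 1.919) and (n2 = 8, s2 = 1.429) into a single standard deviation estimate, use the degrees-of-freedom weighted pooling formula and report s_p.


s_p = sqrt(((n1-1)*s1^2 + (n2-1)*s2^2) / (n1+n2-2))
numerator = (15-1)*1.919^2 + (8-1)*1.429^2 = 51.555854 + 14.294287 = 65.850141
denominator = 15 + 8 - 2 = 21
s_p^2 = 65.850141 / 21 = 3.135721
s_p = sqrt(3.135721) = 1.7708

1.7708


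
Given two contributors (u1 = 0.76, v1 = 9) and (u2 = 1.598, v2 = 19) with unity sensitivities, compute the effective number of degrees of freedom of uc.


uc = sqrt(u1^2 + u2^2) = sqrt(0.76^2 + 1.598^2) = 1.7695208
v_eff = uc^4 / (u1^4/v1 + u2^4/v2)
= 1.7695208^4 / (0.76^4/9 + 1.598^4/19)
= 9.8044376 / 0.380274
v_eff = 25.7826

25.7826


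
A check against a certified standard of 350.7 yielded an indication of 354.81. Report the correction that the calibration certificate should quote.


Correction = standard - reading
= 350.7 - 354.81
= -4.1100

-4.1100


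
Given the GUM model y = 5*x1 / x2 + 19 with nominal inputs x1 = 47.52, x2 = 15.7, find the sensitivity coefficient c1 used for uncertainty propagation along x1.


y = 5*x1 / x2 + 19
dy/dx1 = 5/x2
Evaluate at x2 = 15.7: c1 = 5 / 15.7
c1 = 0.3185

0.3185


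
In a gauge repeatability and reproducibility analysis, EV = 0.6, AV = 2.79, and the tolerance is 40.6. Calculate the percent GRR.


GRR = sqrt(EV^2 + AV^2) = sqrt(0.6^2 + 2.79^2) = 2.853787
%GRR = GRR / tol * 100 = 2.853787 / 40.6 * 100
%GRR = 7.0290

7.0290


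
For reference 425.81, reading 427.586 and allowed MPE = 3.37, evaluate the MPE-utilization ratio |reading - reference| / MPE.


e = indication - reference = 427.586 - 425.81 = 1.7760
|e| = 1.7760
ratio = |e| / MPE = 1.7760 / 3.37
ratio = 0.5270

0.5270


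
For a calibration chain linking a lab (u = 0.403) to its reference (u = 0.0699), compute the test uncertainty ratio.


TUR = u_lab / u_ref
= 0.403 / 0.0699
= 5.7654

5.7654


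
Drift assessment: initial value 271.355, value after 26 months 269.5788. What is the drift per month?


rate = (v2 - v1) / months
= (269.5788 - 271.355) / 26
= -1.7762 / 26
= -0.0683

-0.0683


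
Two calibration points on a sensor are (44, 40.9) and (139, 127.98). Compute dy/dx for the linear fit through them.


slope = (y2 - y1) / (x2 - x1)
= (127.98 - 40.9) / (139 - 44)
= 87.0800 / 95
= 0.9166

0.9166


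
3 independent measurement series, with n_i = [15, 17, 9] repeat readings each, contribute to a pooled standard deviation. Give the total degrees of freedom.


nu = sum_i (n_i - 1)
nu = ((15 - 1) + (17 - 1) + (9 - 1))
nu = 14 + 16 + 8
nu = 38

38


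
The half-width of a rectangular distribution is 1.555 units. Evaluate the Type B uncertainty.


u_B = half_width / sqrt(3)
u_B = 1.555 / 1.7320508
u_B = 0.8978

0.8978


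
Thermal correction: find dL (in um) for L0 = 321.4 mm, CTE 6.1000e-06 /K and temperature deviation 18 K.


dL = L * alpha * dT
= 321.4 * 6.1000e-06 * 18
= 0.0352897 mm
dL_um = 0.0352897 * 1000 = 35.2897 um

35.2897


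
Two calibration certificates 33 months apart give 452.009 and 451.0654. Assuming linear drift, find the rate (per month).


rate = (v2 - v1) / months
= (451.0654 - 452.009) / 33
= -0.9436 / 33
= -0.0286

-0.0286


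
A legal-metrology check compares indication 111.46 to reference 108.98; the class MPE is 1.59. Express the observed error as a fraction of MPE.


e = indication - reference = 111.46 - 108.98 = 2.4800
|e| = 2.4800
ratio = |e| / MPE = 2.4800 / 1.59
ratio = 1.5597

1.5597


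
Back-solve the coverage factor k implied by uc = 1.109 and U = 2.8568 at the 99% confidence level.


k = U / uc
k = 2.8568 / 1.109
k = 2.576

2.576


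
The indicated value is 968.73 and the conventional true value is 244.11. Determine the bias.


Systematic error = measured - true
= 968.73 - 244.11
= 724.6200

724.6200


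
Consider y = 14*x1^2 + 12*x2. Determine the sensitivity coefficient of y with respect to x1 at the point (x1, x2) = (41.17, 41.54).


y = 14*x1^2 + 12*x2
dy/dx1 = 2*14*x1
Evaluate at x1 = 41.17: c1 = 28 * 41.17
c1 = 1152.7600

1152.7600


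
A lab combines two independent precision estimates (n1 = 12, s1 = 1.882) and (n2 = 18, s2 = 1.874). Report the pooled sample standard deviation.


s_p = sqrt(((n1-1)*s1^2 + (n2-1)*s2^2) / (n1+n2-2))
numerator = (12-1)*1.882^2 + (18-1)*1.874^2 = 38.961164 + 59.701892 = 98.663056
denominator = 12 + 18 - 2 = 28
s_p^2 = 98.663056 / 28 = 3.5236806
s_p = sqrt(3.5236806) = 1.8771

1.8771


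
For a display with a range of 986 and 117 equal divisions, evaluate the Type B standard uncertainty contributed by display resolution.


resolution = range / divisions
resolution = 986 / 117 = 8.4273504
u_res = resolution / (2*sqrt(3))
u_res = 8.4273504 / 3.4641016
u_res = 2.4328

2.4328


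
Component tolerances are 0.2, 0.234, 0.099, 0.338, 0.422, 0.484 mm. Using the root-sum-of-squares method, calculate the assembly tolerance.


RSS = sqrt(0.2^2 + 0.234^2 + 0.099^2 + 0.338^2 + 0.422^2 + 0.484^2)
= sqrt(0.631141)
= 0.7944

0.7944


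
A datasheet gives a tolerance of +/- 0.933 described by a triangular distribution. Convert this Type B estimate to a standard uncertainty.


u_B = half_width / sqrt(6)
u_B = 0.933 / 2.4494897
u_B = 0.3809

0.3809


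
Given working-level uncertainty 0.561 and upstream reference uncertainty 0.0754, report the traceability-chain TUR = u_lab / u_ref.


TUR = u_lab / u_ref
= 0.561 / 0.0754
= 7.4403

7.4403


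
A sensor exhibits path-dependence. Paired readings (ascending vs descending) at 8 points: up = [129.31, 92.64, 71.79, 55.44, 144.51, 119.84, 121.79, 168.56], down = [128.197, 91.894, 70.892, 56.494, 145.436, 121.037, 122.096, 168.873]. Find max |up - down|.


|129.31 - 128.197| = 1.1130
|92.64 - 91.894| = 0.7460
|71.79 - 70.892| = 0.8980
|55.44 - 56.494| = 1.0540
|144.51 - 145.436| = 0.9260
|119.84 - 121.037| = 1.1970
|121.79 - 122.096| = 0.3060
|168.56 - 168.873| = 0.3130
hysteresis = max(diffs) = 1.1970

1.1970


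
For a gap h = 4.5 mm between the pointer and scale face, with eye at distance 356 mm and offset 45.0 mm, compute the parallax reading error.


error = h * offset / d
= 4.5 * 45.0 / 356
= 0.5688

0.5688


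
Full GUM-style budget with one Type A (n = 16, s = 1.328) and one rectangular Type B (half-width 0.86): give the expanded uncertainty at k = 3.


u_A = s / sqrt(n) = 1.328 / sqrt(16) = 0.332
u_B = half_width / sqrt(3) = 0.86 / sqrt(3) = 0.49652123
uc = sqrt(u_A^2 + u_B^2) = sqrt(0.332^2 + 0.49652123^2) = 0.59729166
U = k * uc = 3 * 0.59729166
U = 1.7919

1.7919
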